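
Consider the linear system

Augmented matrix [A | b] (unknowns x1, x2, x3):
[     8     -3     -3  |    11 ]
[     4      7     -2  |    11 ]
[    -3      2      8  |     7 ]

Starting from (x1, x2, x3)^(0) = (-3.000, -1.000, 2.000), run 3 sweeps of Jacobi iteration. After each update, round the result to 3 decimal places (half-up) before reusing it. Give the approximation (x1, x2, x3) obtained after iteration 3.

(1.802, 0.121, 1.790)

Iteration 1:
  x1 = (11 - (-3)·-1.000 - (-3)·2.000) / (8) = 1.750
  x2 = (11 - (4)·-3.000 - (-2)·2.000) / (7) = 3.857
  x3 = (7 - (-3)·-3.000 - (2)·-1.000) / (8) = 0.000
Iteration 2:
  x1 = (11 - (-3)·3.857 - (-3)·0.000) / (8) = 2.821
  x2 = (11 - (4)·1.750 - (-2)·0.000) / (7) = 0.571
  x3 = (7 - (-3)·1.750 - (2)·3.857) / (8) = 0.567
Iteration 3:
  x1 = (11 - (-3)·0.571 - (-3)·0.567) / (8) = 1.802
  x2 = (11 - (4)·2.821 - (-2)·0.567) / (7) = 0.121
  x3 = (7 - (-3)·2.821 - (2)·0.571) / (8) = 1.790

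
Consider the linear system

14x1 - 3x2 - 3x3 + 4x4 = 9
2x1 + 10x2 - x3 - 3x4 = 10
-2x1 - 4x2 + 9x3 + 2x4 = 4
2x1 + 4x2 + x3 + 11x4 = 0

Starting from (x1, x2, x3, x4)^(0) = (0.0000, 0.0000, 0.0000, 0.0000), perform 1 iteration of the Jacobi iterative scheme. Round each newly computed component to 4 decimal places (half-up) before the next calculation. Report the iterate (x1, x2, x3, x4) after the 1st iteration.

(0.6429, 1.0000, 0.4444, 0.0000)

Iteration 1:
  x1 = (9 - (-3)·0.0000 - (-3)·0.0000 - (4)·0.0000) / (14) = 0.6429
  x2 = (10 - (2)·0.0000 - (-1)·0.0000 - (-3)·0.0000) / (10) = 1.0000
  x3 = (4 - (-2)·0.0000 - (-4)·0.0000 - (2)·0.0000) / (9) = 0.4444
  x4 = (0 - (2)·0.0000 - (4)·0.0000 - (1)·0.0000) / (11) = 0.0000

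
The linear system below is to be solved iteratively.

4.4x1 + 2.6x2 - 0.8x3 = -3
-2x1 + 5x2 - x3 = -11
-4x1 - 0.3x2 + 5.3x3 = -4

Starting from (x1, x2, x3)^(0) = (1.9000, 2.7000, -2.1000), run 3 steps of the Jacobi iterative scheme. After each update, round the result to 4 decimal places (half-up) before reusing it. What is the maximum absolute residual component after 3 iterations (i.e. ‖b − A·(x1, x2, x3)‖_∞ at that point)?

2.4828

Iteration 1:
  x1 = (-3 - (2.6)·2.7000 - (-0.8)·-2.1000) / (4.4) = -2.6591
  x2 = (-11 - (-2)·1.9000 - (-1)·-2.1000) / (5) = -1.8600
  x3 = (-4 - (-4)·1.9000 - (-0.3)·2.7000) / (5.3) = 0.8321
Iteration 2:
  x1 = (-3 - (2.6)·-1.8600 - (-0.8)·0.8321) / (4.4) = 0.5686
  x2 = (-11 - (-2)·-2.6591 - (-1)·0.8321) / (5) = -3.0972
  x3 = (-4 - (-4)·-2.6591 - (-0.3)·-1.8600) / (5.3) = -2.8669
Iteration 3:
  x1 = (-3 - (2.6)·-3.0972 - (-0.8)·-2.8669) / (4.4) = 0.6271
  x2 = (-11 - (-2)·0.5686 - (-1)·-2.8669) / (5) = -2.5459
  x3 = (-4 - (-4)·0.5686 - (-0.3)·-3.0972) / (5.3) = -0.5009
Residual b − A·x = (0.4594, 2.4828, 0.3994); ∞-norm = 2.4828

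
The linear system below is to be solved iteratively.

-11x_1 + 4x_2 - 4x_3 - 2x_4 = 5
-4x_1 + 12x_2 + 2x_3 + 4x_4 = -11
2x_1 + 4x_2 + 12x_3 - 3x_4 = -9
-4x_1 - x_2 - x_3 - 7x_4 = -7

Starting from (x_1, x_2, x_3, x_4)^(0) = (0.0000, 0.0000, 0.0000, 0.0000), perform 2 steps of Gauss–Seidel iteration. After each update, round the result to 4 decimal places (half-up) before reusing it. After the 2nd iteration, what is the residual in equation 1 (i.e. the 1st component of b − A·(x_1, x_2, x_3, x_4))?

5.6825

Iteration 1:
  x_1 = (5 - (4)·0.0000 - (-4)·0.0000 - (-2)·0.0000) / (-11) = -0.4545
  x_2 = (-11 - (-4)·-0.4545 - (2)·0.0000 - (4)·0.0000) / (12) = -1.0682
  x_3 = (-9 - (2)·-0.4545 - (4)·-1.0682 - (-3)·0.0000) / (12) = -0.3182
  x_4 = (-7 - (-4)·-0.4545 - (-1)·-1.0682 - (-1)·-0.3182) / (-7) = 1.4578
Iteration 2:
  x_1 = (5 - (4)·-1.0682 - (-4)·-0.3182 - (-2)·1.4578) / (-11) = -0.9923
  x_2 = (-11 - (-4)·-0.9923 - (2)·-0.3182 - (4)·1.4578) / (12) = -1.6803
  x_3 = (-9 - (2)·-0.9923 - (4)·-1.6803 - (-3)·1.4578) / (12) = 0.3399
  x_4 = (-7 - (-4)·-0.9923 - (-1)·-1.6803 - (-1)·0.3399) / (-7) = 1.7585
Residual b − A·x = (5.6825, -2.5194, 0.9025, -0.0001)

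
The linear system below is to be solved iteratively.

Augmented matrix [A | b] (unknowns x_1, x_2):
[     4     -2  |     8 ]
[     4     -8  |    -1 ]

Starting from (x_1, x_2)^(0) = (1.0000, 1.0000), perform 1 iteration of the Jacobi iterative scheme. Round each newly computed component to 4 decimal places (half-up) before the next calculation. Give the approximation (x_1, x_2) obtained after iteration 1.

Iteration 1:
  x_1 = (8 - (-2)·1.0000) / (4) = 2.5000
  x_2 = (-1 - (4)·1.0000) / (-8) = 0.6250

(2.5000, 0.6250)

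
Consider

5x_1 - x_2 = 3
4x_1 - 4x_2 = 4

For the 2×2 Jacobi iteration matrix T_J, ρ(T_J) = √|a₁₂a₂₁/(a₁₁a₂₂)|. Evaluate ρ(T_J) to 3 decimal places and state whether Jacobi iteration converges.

a₁₂a₂₁/(a₁₁a₂₂) = (-1)·(4) / ((5)·(-4)) = 0.200000
ρ = √|0.200000| = √0.200000 = 0.447
ρ < 1, so Jacobi converges

0.447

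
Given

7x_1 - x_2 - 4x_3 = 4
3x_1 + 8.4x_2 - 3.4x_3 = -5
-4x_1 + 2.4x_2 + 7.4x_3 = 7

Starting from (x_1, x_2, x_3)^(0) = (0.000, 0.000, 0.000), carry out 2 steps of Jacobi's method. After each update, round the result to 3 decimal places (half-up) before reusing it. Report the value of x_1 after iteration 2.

Iteration 1:
  x_1 = (4 - (-1)·0.000 - (-4)·0.000) / (7) = 0.571
  x_2 = (-5 - (3)·0.000 - (-3.4)·0.000) / (8.4) = -0.595
  x_3 = (7 - (-4)·0.000 - (2.4)·0.000) / (7.4) = 0.946
Iteration 2:
  x_1 = (4 - (-1)·-0.595 - (-4)·0.946) / (7) = 1.027
  x_2 = (-5 - (3)·0.571 - (-3.4)·0.946) / (8.4) = -0.416
  x_3 = (7 - (-4)·0.571 - (2.4)·-0.595) / (7.4) = 1.448

1.027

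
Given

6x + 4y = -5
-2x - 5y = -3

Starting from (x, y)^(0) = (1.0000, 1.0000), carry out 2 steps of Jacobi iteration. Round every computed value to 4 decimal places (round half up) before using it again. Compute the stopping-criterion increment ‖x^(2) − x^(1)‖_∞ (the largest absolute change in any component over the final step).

Iteration 1:
  x = (-5 - (4)·1.0000) / (6) = -1.5000
  y = (-3 - (-2)·1.0000) / (-5) = 0.2000
Iteration 2:
  x = (-5 - (4)·0.2000) / (6) = -0.9667
  y = (-3 - (-2)·-1.5000) / (-5) = 1.2000
Change: (0.5333, 1.0000) → max |·| = 1.0000

1.0000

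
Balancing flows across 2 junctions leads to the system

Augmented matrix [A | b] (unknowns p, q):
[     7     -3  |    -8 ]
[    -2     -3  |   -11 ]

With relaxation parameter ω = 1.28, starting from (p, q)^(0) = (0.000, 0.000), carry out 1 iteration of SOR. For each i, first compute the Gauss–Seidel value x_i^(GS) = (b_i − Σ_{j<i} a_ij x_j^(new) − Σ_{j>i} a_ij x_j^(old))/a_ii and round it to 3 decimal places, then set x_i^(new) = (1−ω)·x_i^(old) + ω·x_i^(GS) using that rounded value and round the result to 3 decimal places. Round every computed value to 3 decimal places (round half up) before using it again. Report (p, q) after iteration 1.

Iteration 1:
  p: GS value = (-8 - (-3)·0.000) / (7) = -1.143;  p ← (1−ω)·0.000 + ω·-1.143 = -1.463
  q: GS value = (-11 - (-2)·-1.463) / (-3) = 4.642;  q ← (1−ω)·0.000 + ω·4.642 = 5.942

(-1.463, 5.942)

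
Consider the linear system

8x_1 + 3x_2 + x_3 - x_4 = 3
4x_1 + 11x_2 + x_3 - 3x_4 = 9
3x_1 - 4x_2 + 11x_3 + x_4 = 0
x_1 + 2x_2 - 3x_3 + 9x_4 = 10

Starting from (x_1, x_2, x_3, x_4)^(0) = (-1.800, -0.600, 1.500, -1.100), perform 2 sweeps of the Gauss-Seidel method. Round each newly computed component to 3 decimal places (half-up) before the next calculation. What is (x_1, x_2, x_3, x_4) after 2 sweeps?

Iteration 1:
  x_1 = (3 - (3)·-0.600 - (1)·1.500 - (-1)·-1.100) / (8) = 0.275
  x_2 = (9 - (4)·0.275 - (1)·1.500 - (-3)·-1.100) / (11) = 0.282
  x_3 = (0 - (3)·0.275 - (-4)·0.282 - (1)·-1.100) / (11) = 0.128
  x_4 = (10 - (1)·0.275 - (2)·0.282 - (-3)·0.128) / (9) = 1.061
Iteration 2:
  x_1 = (3 - (3)·0.282 - (1)·0.128 - (-1)·1.061) / (8) = 0.386
  x_2 = (9 - (4)·0.386 - (1)·0.128 - (-3)·1.061) / (11) = 0.956
  x_3 = (0 - (3)·0.386 - (-4)·0.956 - (1)·1.061) / (11) = 0.146
  x_4 = (10 - (1)·0.386 - (2)·0.956 - (-3)·0.146) / (9) = 0.904

(0.386, 0.956, 0.146, 0.904)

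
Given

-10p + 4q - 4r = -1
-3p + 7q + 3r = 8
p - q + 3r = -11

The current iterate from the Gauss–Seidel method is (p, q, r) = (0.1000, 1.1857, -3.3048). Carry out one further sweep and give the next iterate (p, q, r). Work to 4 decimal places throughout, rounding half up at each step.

(1.8962, 3.3719, -3.1748)

One sweep:
  p = (-1 - (4)·1.1857 - (-4)·-3.3048) / (-10) = 1.8962
  q = (8 - (-3)·1.8962 - (3)·-3.3048) / (7) = 3.3719
  r = (-11 - (1)·1.8962 - (-1)·3.3719) / (3) = -3.1748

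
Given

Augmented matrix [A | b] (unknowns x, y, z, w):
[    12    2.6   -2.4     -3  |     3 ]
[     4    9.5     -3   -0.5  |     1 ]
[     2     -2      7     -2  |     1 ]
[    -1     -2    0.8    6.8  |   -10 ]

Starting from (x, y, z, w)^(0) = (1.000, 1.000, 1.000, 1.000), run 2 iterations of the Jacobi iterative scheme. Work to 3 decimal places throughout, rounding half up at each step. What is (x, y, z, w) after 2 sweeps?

(0.038, -0.023, -0.308, -1.434)

Iteration 1:
  x = (3 - (2.6)·1.000 - (-2.4)·1.000 - (-3)·1.000) / (12) = 0.483
  y = (1 - (4)·1.000 - (-3)·1.000 - (-0.5)·1.000) / (9.5) = 0.053
  z = (1 - (2)·1.000 - (-2)·1.000 - (-2)·1.000) / (7) = 0.429
  w = (-10 - (-1)·1.000 - (-2)·1.000 - (0.8)·1.000) / (6.8) = -1.147
Iteration 2:
  x = (3 - (2.6)·0.053 - (-2.4)·0.429 - (-3)·-1.147) / (12) = 0.038
  y = (1 - (4)·0.483 - (-3)·0.429 - (-0.5)·-1.147) / (9.5) = -0.023
  z = (1 - (2)·0.483 - (-2)·0.053 - (-2)·-1.147) / (7) = -0.308
  w = (-10 - (-1)·0.483 - (-2)·0.053 - (0.8)·0.429) / (6.8) = -1.434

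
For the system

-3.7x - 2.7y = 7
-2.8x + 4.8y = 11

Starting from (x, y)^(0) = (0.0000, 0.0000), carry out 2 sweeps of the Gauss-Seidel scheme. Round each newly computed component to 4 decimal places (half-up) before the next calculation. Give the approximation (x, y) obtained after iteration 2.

(-2.7589, 0.6823)

Iteration 1:
  x = (7 - (-2.7)·0.0000) / (-3.7) = -1.8919
  y = (11 - (-2.8)·-1.8919) / (4.8) = 1.1881
Iteration 2:
  x = (7 - (-2.7)·1.1881) / (-3.7) = -2.7589
  y = (11 - (-2.8)·-2.7589) / (4.8) = 0.6823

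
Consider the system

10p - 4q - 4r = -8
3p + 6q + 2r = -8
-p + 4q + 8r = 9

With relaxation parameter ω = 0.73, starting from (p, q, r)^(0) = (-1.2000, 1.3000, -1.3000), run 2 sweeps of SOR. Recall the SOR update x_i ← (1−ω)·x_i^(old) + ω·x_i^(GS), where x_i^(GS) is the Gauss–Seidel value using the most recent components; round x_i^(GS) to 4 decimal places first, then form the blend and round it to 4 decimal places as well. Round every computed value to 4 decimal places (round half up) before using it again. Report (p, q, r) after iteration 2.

Iteration 1:
  p: GS value = (-8 - (-4)·1.3000 - (-4)·-1.3000) / (10) = -0.8000;  p ← (1−ω)·-1.2000 + ω·-0.8000 = -0.9080
  q: GS value = (-8 - (3)·-0.9080 - (2)·-1.3000) / (6) = -0.4460;  q ← (1−ω)·1.3000 + ω·-0.4460 = 0.0254
  r: GS value = (9 - (-1)·-0.9080 - (4)·0.0254) / (8) = 0.9988;  r ← (1−ω)·-1.3000 + ω·0.9988 = 0.3781
Iteration 2:
  p: GS value = (-8 - (-4)·0.0254 - (-4)·0.3781) / (10) = -0.6386;  p ← (1−ω)·-0.9080 + ω·-0.6386 = -0.7113
  q: GS value = (-8 - (3)·-0.7113 - (2)·0.3781) / (6) = -1.1037;  q ← (1−ω)·0.0254 + ω·-1.1037 = -0.7988
  r: GS value = (9 - (-1)·-0.7113 - (4)·-0.7988) / (8) = 1.4355;  r ← (1−ω)·0.3781 + ω·1.4355 = 1.1500

(-0.7113, -0.7988, 1.1500)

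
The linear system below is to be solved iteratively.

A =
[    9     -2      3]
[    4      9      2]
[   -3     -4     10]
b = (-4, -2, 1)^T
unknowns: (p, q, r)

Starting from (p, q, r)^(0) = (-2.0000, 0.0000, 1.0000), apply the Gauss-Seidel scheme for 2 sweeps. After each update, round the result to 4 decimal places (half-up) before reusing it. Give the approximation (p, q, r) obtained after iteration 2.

Iteration 1:
  p = (-4 - (-2)·0.0000 - (3)·1.0000) / (9) = -0.7778
  q = (-2 - (4)·-0.7778 - (2)·1.0000) / (9) = -0.0988
  r = (1 - (-3)·-0.7778 - (-4)·-0.0988) / (10) = -0.1729
Iteration 2:
  p = (-4 - (-2)·-0.0988 - (3)·-0.1729) / (9) = -0.4088
  q = (-2 - (4)·-0.4088 - (2)·-0.1729) / (9) = -0.0021
  r = (1 - (-3)·-0.4088 - (-4)·-0.0021) / (10) = -0.0235

(-0.4088, -0.0021, -0.0235)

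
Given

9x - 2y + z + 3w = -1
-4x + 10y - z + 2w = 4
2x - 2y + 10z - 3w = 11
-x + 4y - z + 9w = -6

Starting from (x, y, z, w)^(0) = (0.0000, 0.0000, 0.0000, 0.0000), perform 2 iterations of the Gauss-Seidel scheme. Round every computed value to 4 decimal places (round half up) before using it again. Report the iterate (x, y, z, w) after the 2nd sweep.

Iteration 1:
  x = (-1 - (-2)·0.0000 - (1)·0.0000 - (3)·0.0000) / (9) = -0.1111
  y = (4 - (-4)·-0.1111 - (-1)·0.0000 - (2)·0.0000) / (10) = 0.3556
  z = (11 - (2)·-0.1111 - (-2)·0.3556 - (-3)·0.0000) / (10) = 1.1933
  w = (-6 - (-1)·-0.1111 - (4)·0.3556 - (-1)·1.1933) / (9) = -0.7045
Iteration 2:
  x = (-1 - (-2)·0.3556 - (1)·1.1933 - (3)·-0.7045) / (9) = 0.0702
  y = (4 - (-4)·0.0702 - (-1)·1.1933 - (2)·-0.7045) / (10) = 0.6883
  z = (11 - (2)·0.0702 - (-2)·0.6883 - (-3)·-0.7045) / (10) = 1.0123
  w = (-6 - (-1)·0.0702 - (4)·0.6883 - (-1)·1.0123) / (9) = -0.8523

(0.0702, 0.6883, 1.0123, -0.8523)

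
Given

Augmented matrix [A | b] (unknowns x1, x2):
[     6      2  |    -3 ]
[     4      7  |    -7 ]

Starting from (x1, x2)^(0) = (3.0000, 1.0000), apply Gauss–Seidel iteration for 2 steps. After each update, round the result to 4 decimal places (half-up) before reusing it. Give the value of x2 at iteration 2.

-0.8141

Iteration 1:
  x1 = (-3 - (2)·1.0000) / (6) = -0.8333
  x2 = (-7 - (4)·-0.8333) / (7) = -0.5238
Iteration 2:
  x1 = (-3 - (2)·-0.5238) / (6) = -0.3254
  x2 = (-7 - (4)·-0.3254) / (7) = -0.8141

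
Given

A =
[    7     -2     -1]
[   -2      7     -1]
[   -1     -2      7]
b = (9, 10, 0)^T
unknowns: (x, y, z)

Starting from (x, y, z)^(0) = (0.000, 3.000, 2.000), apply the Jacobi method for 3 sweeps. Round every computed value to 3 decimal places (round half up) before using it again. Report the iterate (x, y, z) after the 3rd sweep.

Iteration 1:
  x = (9 - (-2)·3.000 - (-1)·2.000) / (7) = 2.429
  y = (10 - (-2)·0.000 - (-1)·2.000) / (7) = 1.714
  z = (0 - (-1)·0.000 - (-2)·3.000) / (7) = 0.857
Iteration 2:
  x = (9 - (-2)·1.714 - (-1)·0.857) / (7) = 1.898
  y = (10 - (-2)·2.429 - (-1)·0.857) / (7) = 2.245
  z = (0 - (-1)·2.429 - (-2)·1.714) / (7) = 0.837
Iteration 3:
  x = (9 - (-2)·2.245 - (-1)·0.837) / (7) = 2.047
  y = (10 - (-2)·1.898 - (-1)·0.837) / (7) = 2.090
  z = (0 - (-1)·1.898 - (-2)·2.245) / (7) = 0.913

(2.047, 2.090, 0.913)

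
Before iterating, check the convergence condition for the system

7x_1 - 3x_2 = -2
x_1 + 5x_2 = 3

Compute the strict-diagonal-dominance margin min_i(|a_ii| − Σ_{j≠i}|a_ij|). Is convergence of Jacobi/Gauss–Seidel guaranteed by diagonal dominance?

row 1: |7| − (3) = 4
row 2: |5| − (1) = 4
minimum over rows = 4 → strictly diagonally dominant (convergence guaranteed)

4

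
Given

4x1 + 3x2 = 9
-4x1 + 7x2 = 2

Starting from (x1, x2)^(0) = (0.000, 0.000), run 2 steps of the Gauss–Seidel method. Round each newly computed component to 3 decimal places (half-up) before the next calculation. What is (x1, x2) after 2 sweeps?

(1.072, 0.898)

Iteration 1:
  x1 = (9 - (3)·0.000) / (4) = 2.250
  x2 = (2 - (-4)·2.250) / (7) = 1.571
Iteration 2:
  x1 = (9 - (3)·1.571) / (4) = 1.072
  x2 = (2 - (-4)·1.072) / (7) = 0.898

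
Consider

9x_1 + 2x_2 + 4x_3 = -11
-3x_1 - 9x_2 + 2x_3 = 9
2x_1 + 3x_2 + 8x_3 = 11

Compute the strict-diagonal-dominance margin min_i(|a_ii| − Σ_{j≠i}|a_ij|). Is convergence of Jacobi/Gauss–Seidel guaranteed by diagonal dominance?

row 1: |9| − (2+4) = 3
row 2: |-9| − (3+2) = 4
row 3: |8| − (2+3) = 3
minimum over rows = 3 → strictly diagonally dominant (convergence guaranteed)

3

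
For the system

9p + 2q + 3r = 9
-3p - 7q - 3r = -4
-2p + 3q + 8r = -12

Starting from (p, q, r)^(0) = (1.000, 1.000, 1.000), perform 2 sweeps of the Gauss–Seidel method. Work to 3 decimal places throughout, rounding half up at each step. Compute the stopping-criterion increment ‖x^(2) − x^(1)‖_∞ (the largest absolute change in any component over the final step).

Iteration 1:
  p = (9 - (2)·1.000 - (3)·1.000) / (9) = 0.444
  q = (-4 - (-3)·0.444 - (-3)·1.000) / (-7) = -0.047
  r = (-12 - (-2)·0.444 - (3)·-0.047) / (8) = -1.371
Iteration 2:
  p = (9 - (2)·-0.047 - (3)·-1.371) / (9) = 1.467
  q = (-4 - (-3)·1.467 - (-3)·-1.371) / (-7) = 0.530
  r = (-12 - (-2)·1.467 - (3)·0.530) / (8) = -1.332
Change: (1.023, 0.577, 0.039) → max |·| = 1.023

1.023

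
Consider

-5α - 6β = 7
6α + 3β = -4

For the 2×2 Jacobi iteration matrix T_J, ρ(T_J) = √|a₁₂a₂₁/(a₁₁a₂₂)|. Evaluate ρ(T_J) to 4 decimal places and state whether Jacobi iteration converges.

1.5492

a₁₂a₂₁/(a₁₁a₂₂) = (-6)·(6) / ((-5)·(3)) = 2.400000
ρ = √|2.400000| = √2.400000 = 1.5492
ρ > 1, so Jacobi diverges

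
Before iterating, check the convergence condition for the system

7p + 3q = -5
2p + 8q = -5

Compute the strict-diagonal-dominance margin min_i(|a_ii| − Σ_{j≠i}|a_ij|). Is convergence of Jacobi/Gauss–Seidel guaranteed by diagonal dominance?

row 1: |7| − (3) = 4
row 2: |8| − (2) = 6
minimum over rows = 4 → strictly diagonally dominant (convergence guaranteed)

4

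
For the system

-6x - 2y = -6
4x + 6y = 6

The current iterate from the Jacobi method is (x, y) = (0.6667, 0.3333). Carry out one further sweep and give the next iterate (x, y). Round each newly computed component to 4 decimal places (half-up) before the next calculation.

(0.8889, 0.5555)

One sweep:
  x = (-6 - (-2)·0.3333) / (-6) = 0.8889
  y = (6 - (4)·0.6667) / (6) = 0.5555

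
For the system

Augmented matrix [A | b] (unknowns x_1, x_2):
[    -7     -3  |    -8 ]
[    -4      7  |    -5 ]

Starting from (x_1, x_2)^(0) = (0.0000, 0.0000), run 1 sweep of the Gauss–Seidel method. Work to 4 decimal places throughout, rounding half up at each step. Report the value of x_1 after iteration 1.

1.1429

Iteration 1:
  x_1 = (-8 - (-3)·0.0000) / (-7) = 1.1429
  x_2 = (-5 - (-4)·1.1429) / (7) = -0.0612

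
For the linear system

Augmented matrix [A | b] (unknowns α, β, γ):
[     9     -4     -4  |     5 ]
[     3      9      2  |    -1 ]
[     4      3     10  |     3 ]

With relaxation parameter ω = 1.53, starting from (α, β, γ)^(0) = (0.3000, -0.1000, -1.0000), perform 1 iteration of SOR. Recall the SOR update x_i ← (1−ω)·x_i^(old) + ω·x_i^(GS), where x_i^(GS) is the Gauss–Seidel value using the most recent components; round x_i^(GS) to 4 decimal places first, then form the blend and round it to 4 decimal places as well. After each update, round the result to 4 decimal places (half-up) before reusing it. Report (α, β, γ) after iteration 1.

Iteration 1:
  α: GS value = (5 - (-4)·-0.1000 - (-4)·-1.0000) / (9) = 0.0667;  α ← (1−ω)·0.3000 + ω·0.0667 = -0.0569
  β: GS value = (-1 - (3)·-0.0569 - (2)·-1.0000) / (9) = 0.1301;  β ← (1−ω)·-0.1000 + ω·0.1301 = 0.2521
  γ: GS value = (3 - (4)·-0.0569 - (3)·0.2521) / (10) = 0.2471;  γ ← (1−ω)·-1.0000 + ω·0.2471 = 0.9081

(-0.0569, 0.2521, 0.9081)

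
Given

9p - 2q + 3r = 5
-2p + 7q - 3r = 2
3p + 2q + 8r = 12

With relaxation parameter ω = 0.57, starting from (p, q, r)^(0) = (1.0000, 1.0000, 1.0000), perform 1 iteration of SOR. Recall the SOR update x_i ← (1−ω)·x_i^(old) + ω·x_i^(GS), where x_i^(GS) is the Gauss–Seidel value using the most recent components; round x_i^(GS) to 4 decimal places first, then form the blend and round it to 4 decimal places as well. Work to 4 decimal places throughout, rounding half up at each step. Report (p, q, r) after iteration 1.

(0.6833, 0.9484, 1.0038)

Iteration 1:
  p: GS value = (5 - (-2)·1.0000 - (3)·1.0000) / (9) = 0.4444;  p ← (1−ω)·1.0000 + ω·0.4444 = 0.6833
  q: GS value = (2 - (-2)·0.6833 - (-3)·1.0000) / (7) = 0.9095;  q ← (1−ω)·1.0000 + ω·0.9095 = 0.9484
  r: GS value = (12 - (3)·0.6833 - (2)·0.9484) / (8) = 1.0067;  r ← (1−ω)·1.0000 + ω·1.0067 = 1.0038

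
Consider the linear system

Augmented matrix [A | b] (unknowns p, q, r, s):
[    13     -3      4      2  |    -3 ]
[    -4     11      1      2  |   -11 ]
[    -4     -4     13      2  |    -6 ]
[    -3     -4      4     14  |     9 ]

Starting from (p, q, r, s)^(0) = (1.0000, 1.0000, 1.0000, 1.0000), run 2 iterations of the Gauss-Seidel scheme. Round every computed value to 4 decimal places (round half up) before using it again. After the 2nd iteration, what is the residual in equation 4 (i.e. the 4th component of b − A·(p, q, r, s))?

Iteration 1:
  p = (-3 - (-3)·1.0000 - (4)·1.0000 - (2)·1.0000) / (13) = -0.4615
  q = (-11 - (-4)·-0.4615 - (1)·1.0000 - (2)·1.0000) / (11) = -1.4405
  r = (-6 - (-4)·-0.4615 - (-4)·-1.4405 - (2)·1.0000) / (13) = -1.2006
  s = (9 - (-3)·-0.4615 - (-4)·-1.4405 - (4)·-1.2006) / (14) = 0.4754
Iteration 2:
  p = (-3 - (-3)·-1.4405 - (4)·-1.2006 - (2)·0.4754) / (13) = -0.2669
  q = (-11 - (-4)·-0.2669 - (1)·-1.2006 - (2)·0.4754) / (11) = -1.0743
  r = (-6 - (-4)·-0.2669 - (-4)·-1.0743 - (2)·0.4754) / (13) = -0.9474
  s = (9 - (-3)·-0.2669 - (-4)·-1.0743 - (4)·-0.9474) / (14) = 0.5494
Residual b − A·x = (-0.0624, -0.4017, -0.1474, 0.0001)

0.0001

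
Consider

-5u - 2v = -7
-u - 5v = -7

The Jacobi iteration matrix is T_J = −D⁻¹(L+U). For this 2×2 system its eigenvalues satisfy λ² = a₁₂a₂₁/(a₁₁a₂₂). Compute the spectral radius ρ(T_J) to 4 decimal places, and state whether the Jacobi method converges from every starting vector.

0.2828

a₁₂a₂₁/(a₁₁a₂₂) = (-2)·(-1) / ((-5)·(-5)) = 0.080000
ρ = √|0.080000| = √0.080000 = 0.2828
ρ < 1, so Jacobi converges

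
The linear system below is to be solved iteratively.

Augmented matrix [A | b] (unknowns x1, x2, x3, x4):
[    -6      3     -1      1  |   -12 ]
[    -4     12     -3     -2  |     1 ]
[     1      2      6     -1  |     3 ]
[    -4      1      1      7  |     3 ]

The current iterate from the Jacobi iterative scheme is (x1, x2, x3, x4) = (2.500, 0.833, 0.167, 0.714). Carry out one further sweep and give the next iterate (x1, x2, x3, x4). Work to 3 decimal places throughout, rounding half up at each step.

One sweep:
  x1 = (-12 - (3)·0.833 - (-1)·0.167 - (1)·0.714) / (-6) = 2.508
  x2 = (1 - (-4)·2.500 - (-3)·0.167 - (-2)·0.714) / (12) = 1.077
  x3 = (3 - (1)·2.500 - (2)·0.833 - (-1)·0.714) / (6) = -0.075
  x4 = (3 - (-4)·2.500 - (1)·0.833 - (1)·0.167) / (7) = 1.714

(2.508, 1.077, -0.075, 1.714)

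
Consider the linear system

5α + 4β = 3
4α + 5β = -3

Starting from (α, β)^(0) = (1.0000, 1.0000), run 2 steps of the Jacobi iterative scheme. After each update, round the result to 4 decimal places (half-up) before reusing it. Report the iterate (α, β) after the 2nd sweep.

(1.7200, -0.4400)

Iteration 1:
  α = (3 - (4)·1.0000) / (5) = -0.2000
  β = (-3 - (4)·1.0000) / (5) = -1.4000
Iteration 2:
  α = (3 - (4)·-1.4000) / (5) = 1.7200
  β = (-3 - (4)·-0.2000) / (5) = -0.4400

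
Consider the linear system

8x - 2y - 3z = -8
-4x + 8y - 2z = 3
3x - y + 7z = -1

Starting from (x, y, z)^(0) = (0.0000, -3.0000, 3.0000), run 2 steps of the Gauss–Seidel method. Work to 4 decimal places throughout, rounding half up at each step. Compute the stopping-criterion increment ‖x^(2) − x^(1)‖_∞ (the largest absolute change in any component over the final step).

Iteration 1:
  x = (-8 - (-2)·-3.0000 - (-3)·3.0000) / (8) = -0.6250
  y = (3 - (-4)·-0.6250 - (-2)·3.0000) / (8) = 0.8125
  z = (-1 - (3)·-0.6250 - (-1)·0.8125) / (7) = 0.2411
Iteration 2:
  x = (-8 - (-2)·0.8125 - (-3)·0.2411) / (8) = -0.7065
  y = (3 - (-4)·-0.7065 - (-2)·0.2411) / (8) = 0.0820
  z = (-1 - (3)·-0.7065 - (-1)·0.0820) / (7) = 0.1716
Change: (-0.0815, -0.7305, -0.0695) → max |·| = 0.7305

0.7305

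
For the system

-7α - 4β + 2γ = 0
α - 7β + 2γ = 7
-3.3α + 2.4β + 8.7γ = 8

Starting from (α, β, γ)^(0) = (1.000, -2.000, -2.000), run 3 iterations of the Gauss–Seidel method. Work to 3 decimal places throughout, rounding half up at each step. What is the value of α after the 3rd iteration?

0.645

Iteration 1:
  α = (0 - (-4)·-2.000 - (2)·-2.000) / (-7) = 0.571
  β = (7 - (1)·0.571 - (2)·-2.000) / (-7) = -1.490
  γ = (8 - (-3.3)·0.571 - (2.4)·-1.490) / (8.7) = 1.547
Iteration 2:
  α = (0 - (-4)·-1.490 - (2)·1.547) / (-7) = 1.293
  β = (7 - (1)·1.293 - (2)·1.547) / (-7) = -0.373
  γ = (8 - (-3.3)·1.293 - (2.4)·-0.373) / (8.7) = 1.513
Iteration 3:
  α = (0 - (-4)·-0.373 - (2)·1.513) / (-7) = 0.645
  β = (7 - (1)·0.645 - (2)·1.513) / (-7) = -0.476
  γ = (8 - (-3.3)·0.645 - (2.4)·-0.476) / (8.7) = 1.296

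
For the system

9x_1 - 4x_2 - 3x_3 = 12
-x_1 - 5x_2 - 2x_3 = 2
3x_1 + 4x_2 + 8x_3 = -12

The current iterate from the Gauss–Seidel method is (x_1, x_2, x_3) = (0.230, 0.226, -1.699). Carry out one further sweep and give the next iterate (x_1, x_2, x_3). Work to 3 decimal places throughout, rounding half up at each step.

One sweep:
  x_1 = (12 - (-4)·0.226 - (-3)·-1.699) / (9) = 0.867
  x_2 = (2 - (-1)·0.867 - (-2)·-1.699) / (-5) = 0.106
  x_3 = (-12 - (3)·0.867 - (4)·0.106) / (8) = -1.878

(0.867, 0.106, -1.878)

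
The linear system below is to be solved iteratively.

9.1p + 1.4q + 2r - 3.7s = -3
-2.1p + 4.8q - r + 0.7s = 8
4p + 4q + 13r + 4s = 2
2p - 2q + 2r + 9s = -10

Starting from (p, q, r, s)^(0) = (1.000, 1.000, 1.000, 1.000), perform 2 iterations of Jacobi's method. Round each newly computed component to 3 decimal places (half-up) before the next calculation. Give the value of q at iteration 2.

Iteration 1:
  p = (-3 - (1.4)·1.000 - (2)·1.000 - (-3.7)·1.000) / (9.1) = -0.297
  q = (8 - (-2.1)·1.000 - (-1)·1.000 - (0.7)·1.000) / (4.8) = 2.167
  r = (2 - (4)·1.000 - (4)·1.000 - (4)·1.000) / (13) = -0.769
  s = (-10 - (2)·1.000 - (-2)·1.000 - (2)·1.000) / (9) = -1.333
Iteration 2:
  p = (-3 - (1.4)·2.167 - (2)·-0.769 - (-3.7)·-1.333) / (9.1) = -1.036
  q = (8 - (-2.1)·-0.297 - (-1)·-0.769 - (0.7)·-1.333) / (4.8) = 1.571
  r = (2 - (4)·-0.297 - (4)·2.167 - (4)·-1.333) / (13) = -0.011
  s = (-10 - (2)·-0.297 - (-2)·2.167 - (2)·-0.769) / (9) = -0.393

1.571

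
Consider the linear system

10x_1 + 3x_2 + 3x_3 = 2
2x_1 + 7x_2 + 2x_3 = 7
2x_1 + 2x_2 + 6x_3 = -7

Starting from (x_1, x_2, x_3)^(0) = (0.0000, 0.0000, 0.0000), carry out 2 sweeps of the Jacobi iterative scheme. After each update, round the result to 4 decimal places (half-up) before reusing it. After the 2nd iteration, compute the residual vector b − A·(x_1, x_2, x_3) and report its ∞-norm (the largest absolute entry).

0.7000

Iteration 1:
  x_1 = (2 - (3)·0.0000 - (3)·0.0000) / (10) = 0.2000
  x_2 = (7 - (2)·0.0000 - (2)·0.0000) / (7) = 1.0000
  x_3 = (-7 - (2)·0.0000 - (2)·0.0000) / (6) = -1.1667
Iteration 2:
  x_1 = (2 - (3)·1.0000 - (3)·-1.1667) / (10) = 0.2500
  x_2 = (7 - (2)·0.2000 - (2)·-1.1667) / (7) = 1.2762
  x_3 = (-7 - (2)·0.2000 - (2)·1.0000) / (6) = -1.5667
Residual b − A·x = (0.3715, 0.7000, -0.6522); ∞-norm = 0.7000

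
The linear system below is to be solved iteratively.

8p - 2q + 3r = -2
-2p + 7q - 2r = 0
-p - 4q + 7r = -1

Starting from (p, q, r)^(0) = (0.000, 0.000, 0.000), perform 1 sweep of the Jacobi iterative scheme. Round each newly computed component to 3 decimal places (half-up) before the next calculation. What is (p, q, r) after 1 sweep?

(-0.250, 0.000, -0.143)

Iteration 1:
  p = (-2 - (-2)·0.000 - (3)·0.000) / (8) = -0.250
  q = (0 - (-2)·0.000 - (-2)·0.000) / (7) = 0.000
  r = (-1 - (-1)·0.000 - (-4)·0.000) / (7) = -0.143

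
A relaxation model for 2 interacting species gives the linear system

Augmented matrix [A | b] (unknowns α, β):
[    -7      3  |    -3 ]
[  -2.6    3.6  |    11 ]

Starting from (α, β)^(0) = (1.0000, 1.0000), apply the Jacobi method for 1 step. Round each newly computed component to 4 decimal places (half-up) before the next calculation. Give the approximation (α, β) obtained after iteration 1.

(0.8571, 3.7778)

Iteration 1:
  α = (-3 - (3)·1.0000) / (-7) = 0.8571
  β = (11 - (-2.6)·1.0000) / (3.6) = 3.7778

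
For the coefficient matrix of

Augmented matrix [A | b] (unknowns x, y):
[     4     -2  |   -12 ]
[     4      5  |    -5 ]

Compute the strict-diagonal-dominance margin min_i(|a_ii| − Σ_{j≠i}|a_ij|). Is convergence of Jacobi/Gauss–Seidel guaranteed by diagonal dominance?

row 1: |4| − (2) = 2
row 2: |5| − (4) = 1
minimum over rows = 1 → strictly diagonally dominant (convergence guaranteed)

1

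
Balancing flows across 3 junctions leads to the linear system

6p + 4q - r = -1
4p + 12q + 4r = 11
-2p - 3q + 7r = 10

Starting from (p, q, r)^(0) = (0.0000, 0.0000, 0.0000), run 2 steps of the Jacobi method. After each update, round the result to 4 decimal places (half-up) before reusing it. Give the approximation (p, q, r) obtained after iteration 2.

(-0.5397, 0.4960, 1.7738)

Iteration 1:
  p = (-1 - (4)·0.0000 - (-1)·0.0000) / (6) = -0.1667
  q = (11 - (4)·0.0000 - (4)·0.0000) / (12) = 0.9167
  r = (10 - (-2)·0.0000 - (-3)·0.0000) / (7) = 1.4286
Iteration 2:
  p = (-1 - (4)·0.9167 - (-1)·1.4286) / (6) = -0.5397
  q = (11 - (4)·-0.1667 - (4)·1.4286) / (12) = 0.4960
  r = (10 - (-2)·-0.1667 - (-3)·0.9167) / (7) = 1.7738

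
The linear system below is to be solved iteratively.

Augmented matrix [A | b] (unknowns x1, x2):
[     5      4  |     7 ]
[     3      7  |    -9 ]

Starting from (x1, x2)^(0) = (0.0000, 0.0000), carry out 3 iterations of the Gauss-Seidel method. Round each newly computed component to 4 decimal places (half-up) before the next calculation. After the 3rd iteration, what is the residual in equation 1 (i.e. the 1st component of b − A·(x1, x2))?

0.8866

Iteration 1:
  x1 = (7 - (4)·0.0000) / (5) = 1.4000
  x2 = (-9 - (3)·1.4000) / (7) = -1.8857
Iteration 2:
  x1 = (7 - (4)·-1.8857) / (5) = 2.9086
  x2 = (-9 - (3)·2.9086) / (7) = -2.5323
Iteration 3:
  x1 = (7 - (4)·-2.5323) / (5) = 3.4258
  x2 = (-9 - (3)·3.4258) / (7) = -2.7539
Residual b − A·x = (0.8866, -0.0001)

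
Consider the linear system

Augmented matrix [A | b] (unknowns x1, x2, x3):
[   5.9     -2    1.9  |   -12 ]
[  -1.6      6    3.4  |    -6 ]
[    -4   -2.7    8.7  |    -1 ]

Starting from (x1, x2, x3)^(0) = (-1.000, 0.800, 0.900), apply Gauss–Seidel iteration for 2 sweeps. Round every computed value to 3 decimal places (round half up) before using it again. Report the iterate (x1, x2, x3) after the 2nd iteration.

(-2.185, -0.621, -1.312)

Iteration 1:
  x1 = (-12 - (-2)·0.800 - (1.9)·0.900) / (5.9) = -2.053
  x2 = (-6 - (-1.6)·-2.053 - (3.4)·0.900) / (6) = -2.057
  x3 = (-1 - (-4)·-2.053 - (-2.7)·-2.057) / (8.7) = -1.697
Iteration 2:
  x1 = (-12 - (-2)·-2.057 - (1.9)·-1.697) / (5.9) = -2.185
  x2 = (-6 - (-1.6)·-2.185 - (3.4)·-1.697) / (6) = -0.621
  x3 = (-1 - (-4)·-2.185 - (-2.7)·-0.621) / (8.7) = -1.312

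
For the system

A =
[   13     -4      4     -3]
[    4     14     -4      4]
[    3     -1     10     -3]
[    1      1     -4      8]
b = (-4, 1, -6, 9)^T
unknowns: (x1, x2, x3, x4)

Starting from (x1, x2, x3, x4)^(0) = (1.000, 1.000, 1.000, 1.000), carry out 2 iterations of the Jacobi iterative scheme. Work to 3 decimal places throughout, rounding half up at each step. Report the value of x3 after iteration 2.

-0.186

Iteration 1:
  x1 = (-4 - (-4)·1.000 - (4)·1.000 - (-3)·1.000) / (13) = -0.077
  x2 = (1 - (4)·1.000 - (-4)·1.000 - (4)·1.000) / (14) = -0.214
  x3 = (-6 - (3)·1.000 - (-1)·1.000 - (-3)·1.000) / (10) = -0.500
  x4 = (9 - (1)·1.000 - (1)·1.000 - (-4)·1.000) / (8) = 1.375
Iteration 2:
  x1 = (-4 - (-4)·-0.214 - (4)·-0.500 - (-3)·1.375) / (13) = 0.098
  x2 = (1 - (4)·-0.077 - (-4)·-0.500 - (4)·1.375) / (14) = -0.442
  x3 = (-6 - (3)·-0.077 - (-1)·-0.214 - (-3)·1.375) / (10) = -0.186
  x4 = (9 - (1)·-0.077 - (1)·-0.214 - (-4)·-0.500) / (8) = 0.911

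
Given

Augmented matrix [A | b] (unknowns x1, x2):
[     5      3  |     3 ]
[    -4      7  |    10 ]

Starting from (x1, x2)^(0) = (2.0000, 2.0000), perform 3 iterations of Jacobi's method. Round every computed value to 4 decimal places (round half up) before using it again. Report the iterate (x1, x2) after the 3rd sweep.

(-0.0514, 0.8898)

Iteration 1:
  x1 = (3 - (3)·2.0000) / (5) = -0.6000
  x2 = (10 - (-4)·2.0000) / (7) = 2.5714
Iteration 2:
  x1 = (3 - (3)·2.5714) / (5) = -0.9428
  x2 = (10 - (-4)·-0.6000) / (7) = 1.0857
Iteration 3:
  x1 = (3 - (3)·1.0857) / (5) = -0.0514
  x2 = (10 - (-4)·-0.9428) / (7) = 0.8898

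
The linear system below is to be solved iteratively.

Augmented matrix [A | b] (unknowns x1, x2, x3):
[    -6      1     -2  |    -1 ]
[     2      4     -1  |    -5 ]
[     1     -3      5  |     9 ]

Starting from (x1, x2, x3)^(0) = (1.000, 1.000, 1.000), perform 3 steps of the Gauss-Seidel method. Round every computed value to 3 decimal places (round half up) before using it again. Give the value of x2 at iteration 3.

Iteration 1:
  x1 = (-1 - (1)·1.000 - (-2)·1.000) / (-6) = 0.000
  x2 = (-5 - (2)·0.000 - (-1)·1.000) / (4) = -1.000
  x3 = (9 - (1)·0.000 - (-3)·-1.000) / (5) = 1.200
Iteration 2:
  x1 = (-1 - (1)·-1.000 - (-2)·1.200) / (-6) = -0.400
  x2 = (-5 - (2)·-0.400 - (-1)·1.200) / (4) = -0.750
  x3 = (9 - (1)·-0.400 - (-3)·-0.750) / (5) = 1.430
Iteration 3:
  x1 = (-1 - (1)·-0.750 - (-2)·1.430) / (-6) = -0.435
  x2 = (-5 - (2)·-0.435 - (-1)·1.430) / (4) = -0.675
  x3 = (9 - (1)·-0.435 - (-3)·-0.675) / (5) = 1.482

-0.675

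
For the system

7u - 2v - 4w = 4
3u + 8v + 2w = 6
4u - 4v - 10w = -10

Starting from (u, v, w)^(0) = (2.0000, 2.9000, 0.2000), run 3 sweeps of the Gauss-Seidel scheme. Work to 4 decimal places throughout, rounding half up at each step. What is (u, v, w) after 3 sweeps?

Iteration 1:
  u = (4 - (-2)·2.9000 - (-4)·0.2000) / (7) = 1.5143
  v = (6 - (3)·1.5143 - (2)·0.2000) / (8) = 0.1321
  w = (-10 - (4)·1.5143 - (-4)·0.1321) / (-10) = 1.5529
Iteration 2:
  u = (4 - (-2)·0.1321 - (-4)·1.5529) / (7) = 1.4965
  v = (6 - (3)·1.4965 - (2)·1.5529) / (8) = -0.1994
  w = (-10 - (4)·1.4965 - (-4)·-0.1994) / (-10) = 1.6784
Iteration 3:
  u = (4 - (-2)·-0.1994 - (-4)·1.6784) / (7) = 1.4735
  v = (6 - (3)·1.4735 - (2)·1.6784) / (8) = -0.2222
  w = (-10 - (4)·1.4735 - (-4)·-0.2222) / (-10) = 1.6783

(1.4735, -0.2222, 1.6783)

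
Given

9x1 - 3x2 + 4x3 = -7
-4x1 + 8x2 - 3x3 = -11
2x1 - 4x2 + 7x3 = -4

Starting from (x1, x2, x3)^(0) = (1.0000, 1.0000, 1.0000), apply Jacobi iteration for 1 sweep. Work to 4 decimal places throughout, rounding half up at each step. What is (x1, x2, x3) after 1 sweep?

(-0.8889, -0.5000, -0.2857)

Iteration 1:
  x1 = (-7 - (-3)·1.0000 - (4)·1.0000) / (9) = -0.8889
  x2 = (-11 - (-4)·1.0000 - (-3)·1.0000) / (8) = -0.5000
  x3 = (-4 - (2)·1.0000 - (-4)·1.0000) / (7) = -0.2857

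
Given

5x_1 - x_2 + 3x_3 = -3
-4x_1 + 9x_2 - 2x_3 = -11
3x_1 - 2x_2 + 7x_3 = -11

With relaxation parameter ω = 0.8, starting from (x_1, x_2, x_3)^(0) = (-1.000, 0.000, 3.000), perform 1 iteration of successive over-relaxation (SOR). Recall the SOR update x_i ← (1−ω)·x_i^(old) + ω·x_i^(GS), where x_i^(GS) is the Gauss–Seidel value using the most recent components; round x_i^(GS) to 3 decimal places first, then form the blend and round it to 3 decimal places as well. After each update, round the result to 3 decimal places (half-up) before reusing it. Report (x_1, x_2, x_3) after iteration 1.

Iteration 1:
  x_1: GS value = (-3 - (-1)·0.000 - (3)·3.000) / (5) = -2.400;  x_1 ← (1−ω)·-1.000 + ω·-2.400 = -2.120
  x_2: GS value = (-11 - (-4)·-2.120 - (-2)·3.000) / (9) = -1.498;  x_2 ← (1−ω)·0.000 + ω·-1.498 = -1.198
  x_3: GS value = (-11 - (3)·-2.120 - (-2)·-1.198) / (7) = -1.005;  x_3 ← (1−ω)·3.000 + ω·-1.005 = -0.204

(-2.120, -1.198, -0.204)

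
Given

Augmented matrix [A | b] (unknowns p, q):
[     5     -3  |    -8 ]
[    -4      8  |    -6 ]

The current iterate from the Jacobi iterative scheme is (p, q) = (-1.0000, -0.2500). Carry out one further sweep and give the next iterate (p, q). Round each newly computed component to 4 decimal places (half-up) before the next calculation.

One sweep:
  p = (-8 - (-3)·-0.2500) / (5) = -1.7500
  q = (-6 - (-4)·-1.0000) / (8) = -1.2500

(-1.7500, -1.2500)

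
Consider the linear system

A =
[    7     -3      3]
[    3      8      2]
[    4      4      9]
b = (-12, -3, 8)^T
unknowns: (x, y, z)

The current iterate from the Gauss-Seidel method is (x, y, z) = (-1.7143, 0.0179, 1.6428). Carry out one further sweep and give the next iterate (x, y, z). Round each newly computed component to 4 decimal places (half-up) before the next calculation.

(-2.4107, 0.1183, 1.9077)

One sweep:
  x = (-12 - (-3)·0.0179 - (3)·1.6428) / (7) = -2.4107
  y = (-3 - (3)·-2.4107 - (2)·1.6428) / (8) = 0.1183
  z = (8 - (4)·-2.4107 - (4)·0.1183) / (9) = 1.9077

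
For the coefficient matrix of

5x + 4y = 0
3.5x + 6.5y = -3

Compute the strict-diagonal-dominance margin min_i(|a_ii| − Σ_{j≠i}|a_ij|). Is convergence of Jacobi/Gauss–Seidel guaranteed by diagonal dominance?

1

row 1: |5| − (4) = 1
row 2: |6.5| − (3.5) = 3
minimum over rows = 1 → strictly diagonally dominant (convergence guaranteed)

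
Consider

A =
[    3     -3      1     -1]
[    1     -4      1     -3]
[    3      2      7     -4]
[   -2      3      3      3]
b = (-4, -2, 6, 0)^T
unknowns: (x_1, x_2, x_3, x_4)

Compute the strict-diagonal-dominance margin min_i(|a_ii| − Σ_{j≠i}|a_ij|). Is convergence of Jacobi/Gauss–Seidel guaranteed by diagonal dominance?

row 1: |3| − (3+1+1) = -2
row 2: |-4| − (1+1+3) = -1
row 3: |7| − (3+2+4) = -2
row 4: |3| − (2+3+3) = -5
minimum over rows = -5 → not strictly diagonally dominant

-5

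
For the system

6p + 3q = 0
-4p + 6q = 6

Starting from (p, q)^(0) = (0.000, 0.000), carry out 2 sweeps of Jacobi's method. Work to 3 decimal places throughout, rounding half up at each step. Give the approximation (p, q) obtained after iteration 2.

(-0.500, 1.000)

Iteration 1:
  p = (0 - (3)·0.000) / (6) = 0.000
  q = (6 - (-4)·0.000) / (6) = 1.000
Iteration 2:
  p = (0 - (3)·1.000) / (6) = -0.500
  q = (6 - (-4)·0.000) / (6) = 1.000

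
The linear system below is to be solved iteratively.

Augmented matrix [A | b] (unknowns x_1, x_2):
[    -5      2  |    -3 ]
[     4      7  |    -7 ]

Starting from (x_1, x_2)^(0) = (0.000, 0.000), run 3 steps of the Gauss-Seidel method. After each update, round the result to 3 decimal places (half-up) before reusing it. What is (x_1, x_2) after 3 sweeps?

Iteration 1:
  x_1 = (-3 - (2)·0.000) / (-5) = 0.600
  x_2 = (-7 - (4)·0.600) / (7) = -1.343
Iteration 2:
  x_1 = (-3 - (2)·-1.343) / (-5) = 0.063
  x_2 = (-7 - (4)·0.063) / (7) = -1.036
Iteration 3:
  x_1 = (-3 - (2)·-1.036) / (-5) = 0.186
  x_2 = (-7 - (4)·0.186) / (7) = -1.106

(0.186, -1.106)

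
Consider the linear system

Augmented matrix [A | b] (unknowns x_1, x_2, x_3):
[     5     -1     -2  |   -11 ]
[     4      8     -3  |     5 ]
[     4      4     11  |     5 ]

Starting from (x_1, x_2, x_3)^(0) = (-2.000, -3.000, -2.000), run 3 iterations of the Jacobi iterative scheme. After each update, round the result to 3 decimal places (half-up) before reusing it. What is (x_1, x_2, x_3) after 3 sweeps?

Iteration 1:
  x_1 = (-11 - (-1)·-3.000 - (-2)·-2.000) / (5) = -3.600
  x_2 = (5 - (4)·-2.000 - (-3)·-2.000) / (8) = 0.875
  x_3 = (5 - (4)·-2.000 - (4)·-3.000) / (11) = 2.273
Iteration 2:
  x_1 = (-11 - (-1)·0.875 - (-2)·2.273) / (5) = -1.116
  x_2 = (5 - (4)·-3.600 - (-3)·2.273) / (8) = 3.277
  x_3 = (5 - (4)·-3.600 - (4)·0.875) / (11) = 1.445
Iteration 3:
  x_1 = (-11 - (-1)·3.277 - (-2)·1.445) / (5) = -0.967
  x_2 = (5 - (4)·-1.116 - (-3)·1.445) / (8) = 1.725
  x_3 = (5 - (4)·-1.116 - (4)·3.277) / (11) = -0.331

(-0.967, 1.725, -0.331)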